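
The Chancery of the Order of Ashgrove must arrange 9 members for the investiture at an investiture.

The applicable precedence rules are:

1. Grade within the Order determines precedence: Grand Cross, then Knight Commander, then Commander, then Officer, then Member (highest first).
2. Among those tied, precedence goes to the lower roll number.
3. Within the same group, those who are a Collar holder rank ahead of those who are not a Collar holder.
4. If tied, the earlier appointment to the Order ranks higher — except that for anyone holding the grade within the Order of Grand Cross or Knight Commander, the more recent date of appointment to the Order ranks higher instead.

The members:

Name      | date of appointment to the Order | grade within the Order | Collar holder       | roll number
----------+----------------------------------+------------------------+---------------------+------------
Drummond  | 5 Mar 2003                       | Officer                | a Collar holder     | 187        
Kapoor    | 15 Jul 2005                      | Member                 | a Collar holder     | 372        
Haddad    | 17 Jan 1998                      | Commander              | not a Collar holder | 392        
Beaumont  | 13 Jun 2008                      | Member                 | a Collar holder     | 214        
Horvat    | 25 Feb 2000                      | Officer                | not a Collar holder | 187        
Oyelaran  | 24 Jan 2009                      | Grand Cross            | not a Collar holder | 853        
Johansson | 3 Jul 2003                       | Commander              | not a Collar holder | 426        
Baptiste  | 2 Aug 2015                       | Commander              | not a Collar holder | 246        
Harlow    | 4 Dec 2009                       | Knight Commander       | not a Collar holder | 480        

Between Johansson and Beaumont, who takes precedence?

Johansson

By grade within the Order: Oyelaran (Grand Cross); then Harlow (Knight Commander); then Baptiste, Haddad and Johansson (Commander); then Drummond and Horvat (Officer); then Beaumont and Kapoor (Member).
Among Baptiste, Haddad and Johansson, by roll number (lower first): Baptiste (246) before Haddad (392) before Johansson (426).
Drummond and Horvat both have roll number 187, so the next rule applies.
Among Drummond and Horvat, a Collar holder before not a Collar holder: Drummond (a Collar holder) before Horvat (not a Collar holder).
Among Beaumont and Kapoor, by roll number (lower first): Beaumont (214) before Kapoor (372).
So Johansson takes precedence.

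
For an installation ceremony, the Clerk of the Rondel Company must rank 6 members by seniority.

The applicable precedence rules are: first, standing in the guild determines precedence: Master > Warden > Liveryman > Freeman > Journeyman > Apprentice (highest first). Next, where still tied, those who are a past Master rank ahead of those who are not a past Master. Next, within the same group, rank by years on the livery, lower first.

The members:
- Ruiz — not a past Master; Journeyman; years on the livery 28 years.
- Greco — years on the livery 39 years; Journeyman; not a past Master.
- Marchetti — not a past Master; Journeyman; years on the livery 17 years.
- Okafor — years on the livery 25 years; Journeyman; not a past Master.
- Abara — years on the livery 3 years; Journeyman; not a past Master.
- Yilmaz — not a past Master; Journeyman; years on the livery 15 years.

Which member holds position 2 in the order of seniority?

Yilmaz

By standing in the guild: Abara, Yilmaz, Marchetti, Okafor, Ruiz and Greco (Journeyman).
Abara, Yilmaz, Marchetti, Okafor, Ruiz and Greco are each not a past Master, so the next rule applies.
Among Abara, Yilmaz, Marchetti, Okafor, Ruiz and Greco, by years on the livery (lower first): Abara (3 years) before Yilmaz (15 years) before Marchetti (17 years) before Okafor (25 years) before Ruiz (28 years) before Greco (39 years).
Order: Abara, Yilmaz, Marchetti, Okafor, Ruiz, Greco.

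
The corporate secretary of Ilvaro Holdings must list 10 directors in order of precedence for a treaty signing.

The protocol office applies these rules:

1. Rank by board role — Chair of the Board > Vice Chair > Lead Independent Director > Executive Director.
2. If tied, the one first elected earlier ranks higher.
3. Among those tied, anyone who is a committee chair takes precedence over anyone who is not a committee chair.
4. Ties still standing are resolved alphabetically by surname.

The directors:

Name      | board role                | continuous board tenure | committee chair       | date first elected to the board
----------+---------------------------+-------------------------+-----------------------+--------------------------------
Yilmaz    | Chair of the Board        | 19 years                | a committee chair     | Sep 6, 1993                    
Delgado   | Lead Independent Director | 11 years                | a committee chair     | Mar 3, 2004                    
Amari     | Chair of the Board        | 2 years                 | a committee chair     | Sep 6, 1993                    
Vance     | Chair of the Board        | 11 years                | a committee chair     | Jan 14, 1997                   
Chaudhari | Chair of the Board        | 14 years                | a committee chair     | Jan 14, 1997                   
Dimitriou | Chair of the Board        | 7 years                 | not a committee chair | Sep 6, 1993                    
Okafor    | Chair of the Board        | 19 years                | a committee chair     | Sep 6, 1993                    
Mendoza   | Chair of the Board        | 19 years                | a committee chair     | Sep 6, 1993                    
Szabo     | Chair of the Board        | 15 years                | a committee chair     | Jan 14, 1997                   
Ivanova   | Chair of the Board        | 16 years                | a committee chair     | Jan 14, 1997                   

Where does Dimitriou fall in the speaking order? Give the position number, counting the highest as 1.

5

By board role: Amari, Mendoza, Okafor, Yilmaz, Dimitriou, Chaudhari, Ivanova, Szabo and Vance (Chair of the Board); then Delgado (Lead Independent Director).
Among Amari, Mendoza, Okafor, Yilmaz, Dimitriou, Chaudhari, Ivanova, Szabo and Vance, by date first elected to the board (earlier first): Amari, Mendoza, Okafor, Yilmaz and Dimitriou (Sep 6, 1993) before Chaudhari, Ivanova, Szabo and Vance (Jan 14, 1997).
Among Amari, Mendoza, Okafor, Yilmaz and Dimitriou, a committee chair before not a committee chair: Amari, Mendoza, Okafor and Yilmaz (a committee chair) before Dimitriou (not a committee chair).
Among Amari, Mendoza, Okafor and Yilmaz, alphabetically by surname: Amari before Mendoza before Okafor before Yilmaz.
Chaudhari, Ivanova, Szabo and Vance are each a committee chair, so the next rule applies.
Among Chaudhari, Ivanova, Szabo and Vance, alphabetically by surname: Chaudhari before Ivanova before Szabo before Vance.
Order: Amari, Mendoza, Okafor, Yilmaz, Dimitriou, Chaudhari, Ivanova, Szabo, Vance, Delgado. So position 5.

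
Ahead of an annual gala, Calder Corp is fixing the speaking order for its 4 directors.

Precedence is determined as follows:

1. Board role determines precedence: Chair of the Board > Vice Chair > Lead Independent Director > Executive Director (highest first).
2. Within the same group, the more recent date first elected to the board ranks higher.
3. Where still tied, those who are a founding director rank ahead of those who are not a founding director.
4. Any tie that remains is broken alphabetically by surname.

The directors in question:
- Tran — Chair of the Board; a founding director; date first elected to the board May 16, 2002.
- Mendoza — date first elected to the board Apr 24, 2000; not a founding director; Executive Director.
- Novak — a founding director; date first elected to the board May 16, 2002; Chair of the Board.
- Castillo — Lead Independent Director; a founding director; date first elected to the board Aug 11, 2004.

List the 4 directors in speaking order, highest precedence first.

Novak, Tran, Castillo, Mendoza

By board role: Novak and Tran (Chair of the Board); then Castillo (Lead Independent Director); then Mendoza (Executive Director).
Novak and Tran both have date first elected to the board May 16, 2002, so the next rule applies.
Novak and Tran are each a founding director, so the next rule applies.
Among Novak and Tran, alphabetically by surname: Novak before Tran.
Full order: Novak, Tran, Castillo, Mendoza.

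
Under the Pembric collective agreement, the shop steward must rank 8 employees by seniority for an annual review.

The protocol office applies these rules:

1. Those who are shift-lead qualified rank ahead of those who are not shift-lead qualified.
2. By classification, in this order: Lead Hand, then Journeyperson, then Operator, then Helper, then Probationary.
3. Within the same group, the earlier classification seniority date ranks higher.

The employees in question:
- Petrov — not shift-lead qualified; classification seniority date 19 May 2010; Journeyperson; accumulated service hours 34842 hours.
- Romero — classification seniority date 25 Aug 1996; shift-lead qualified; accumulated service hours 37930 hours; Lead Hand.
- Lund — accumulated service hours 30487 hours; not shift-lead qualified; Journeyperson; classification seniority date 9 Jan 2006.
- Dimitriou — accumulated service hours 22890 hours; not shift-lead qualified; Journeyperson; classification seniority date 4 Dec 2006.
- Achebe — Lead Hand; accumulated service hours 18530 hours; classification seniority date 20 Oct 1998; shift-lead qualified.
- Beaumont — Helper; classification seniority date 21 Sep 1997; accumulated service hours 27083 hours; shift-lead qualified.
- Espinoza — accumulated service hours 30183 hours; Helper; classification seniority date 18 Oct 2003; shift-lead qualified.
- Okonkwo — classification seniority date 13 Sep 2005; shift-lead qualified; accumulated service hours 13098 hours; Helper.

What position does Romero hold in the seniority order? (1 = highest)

By the first rule: Romero, Achebe, Beaumont, Espinoza and Okonkwo (each shift-lead qualified); then Lund, Dimitriou and Petrov (each not shift-lead qualified).
Among Romero, Achebe, Beaumont, Espinoza and Okonkwo, by classification: Romero and Achebe (Lead Hand) before Beaumont, Espinoza and Okonkwo (Helper).
Among Romero and Achebe, by classification seniority date (earlier first): Romero (25 Aug 1996) before Achebe (20 Oct 1998).
Among Beaumont, Espinoza and Okonkwo, by classification seniority date (earlier first): Beaumont (21 Sep 1997) before Espinoza (18 Oct 2003) before Okonkwo (13 Sep 2005).
Lund, Dimitriou and Petrov are each Journeyperson, so the next rule applies.
Among Lund, Dimitriou and Petrov, by classification seniority date (earlier first): Lund (9 Jan 2006) before Dimitriou (4 Dec 2006) before Petrov (19 May 2010).
Order: Romero, Achebe, Beaumont, Espinoza, Okonkwo, Lund, Dimitriou, Petrov. So position 1.

1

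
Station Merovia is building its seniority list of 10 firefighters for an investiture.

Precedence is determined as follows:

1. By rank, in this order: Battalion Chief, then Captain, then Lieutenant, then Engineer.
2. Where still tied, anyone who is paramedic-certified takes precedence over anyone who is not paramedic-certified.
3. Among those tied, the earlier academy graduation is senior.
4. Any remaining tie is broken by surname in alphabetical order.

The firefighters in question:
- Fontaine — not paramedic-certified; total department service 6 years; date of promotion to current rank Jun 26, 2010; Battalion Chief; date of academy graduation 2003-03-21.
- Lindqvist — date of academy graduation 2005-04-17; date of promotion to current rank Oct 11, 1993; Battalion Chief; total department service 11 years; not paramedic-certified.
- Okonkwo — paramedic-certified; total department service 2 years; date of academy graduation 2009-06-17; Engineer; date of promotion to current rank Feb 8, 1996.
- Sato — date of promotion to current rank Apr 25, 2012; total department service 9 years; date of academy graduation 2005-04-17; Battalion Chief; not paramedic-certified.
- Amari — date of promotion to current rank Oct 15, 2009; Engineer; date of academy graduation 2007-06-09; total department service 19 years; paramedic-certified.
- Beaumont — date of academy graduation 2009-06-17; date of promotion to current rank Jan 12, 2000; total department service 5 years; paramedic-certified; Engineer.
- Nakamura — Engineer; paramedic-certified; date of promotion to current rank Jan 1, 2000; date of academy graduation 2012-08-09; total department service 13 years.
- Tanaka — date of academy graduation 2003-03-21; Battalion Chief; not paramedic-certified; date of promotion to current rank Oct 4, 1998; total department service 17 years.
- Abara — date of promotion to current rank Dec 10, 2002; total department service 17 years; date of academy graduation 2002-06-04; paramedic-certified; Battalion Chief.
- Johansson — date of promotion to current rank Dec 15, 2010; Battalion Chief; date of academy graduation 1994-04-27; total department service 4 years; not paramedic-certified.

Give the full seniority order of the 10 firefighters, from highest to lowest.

Abara, Johansson, Fontaine, Tanaka, Lindqvist, Sato, Amari, Beaumont, Okonkwo, Nakamura

By rank: Abara, Johansson, Fontaine, Tanaka, Lindqvist and Sato (Battalion Chief); then Amari, Beaumont, Okonkwo and Nakamura (Engineer).
Among Abara, Johansson, Fontaine, Tanaka, Lindqvist and Sato, paramedic-certified before not paramedic-certified: Abara (paramedic-certified) before Johansson, Fontaine, Tanaka, Lindqvist and Sato (not paramedic-certified).
Among Johansson, Fontaine, Tanaka, Lindqvist and Sato, by date of academy graduation (earlier first): Johansson (1994-04-27) before Fontaine and Tanaka (2003-03-21) before Lindqvist and Sato (2005-04-17).
Among Fontaine and Tanaka, alphabetically by surname: Fontaine before Tanaka.
Among Lindqvist and Sato, alphabetically by surname: Lindqvist before Sato.
Amari, Beaumont, Okonkwo and Nakamura are each paramedic-certified, so the next rule applies.
Among Amari, Beaumont, Okonkwo and Nakamura, by date of academy graduation (earlier first): Amari (2007-06-09) before Beaumont and Okonkwo (2009-06-17) before Nakamura (2012-08-09).
Among Beaumont and Okonkwo, alphabetically by surname: Beaumont before Okonkwo.
Full order: Abara, Johansson, Fontaine, Tanaka, Lindqvist, Sato, Amari, Beaumont, Okonkwo, Nakamura.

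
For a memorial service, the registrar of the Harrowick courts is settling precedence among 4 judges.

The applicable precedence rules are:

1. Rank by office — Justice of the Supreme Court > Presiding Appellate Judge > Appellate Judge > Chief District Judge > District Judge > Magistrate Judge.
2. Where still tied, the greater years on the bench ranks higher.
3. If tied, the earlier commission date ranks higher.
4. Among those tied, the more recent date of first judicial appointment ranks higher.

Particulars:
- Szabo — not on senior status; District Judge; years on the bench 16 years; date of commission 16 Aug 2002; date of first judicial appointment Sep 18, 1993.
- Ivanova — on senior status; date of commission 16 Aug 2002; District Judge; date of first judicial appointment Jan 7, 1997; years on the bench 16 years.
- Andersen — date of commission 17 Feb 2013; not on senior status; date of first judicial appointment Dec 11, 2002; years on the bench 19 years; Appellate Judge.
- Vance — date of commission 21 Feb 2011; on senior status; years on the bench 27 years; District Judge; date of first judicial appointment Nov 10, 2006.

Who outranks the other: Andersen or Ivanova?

By office: Andersen (Appellate Judge); then Vance, Ivanova and Szabo (District Judge).
Among Vance, Ivanova and Szabo, by years on the bench (higher first): Vance (27 years) before Ivanova and Szabo (16 years).
Ivanova and Szabo both have date of commission 16 Aug 2002, so the next rule applies.
Among Ivanova and Szabo, by date of first judicial appointment (later first): Ivanova (Jan 7, 1997) before Szabo (Sep 18, 1993).
So Andersen takes precedence.

Andersen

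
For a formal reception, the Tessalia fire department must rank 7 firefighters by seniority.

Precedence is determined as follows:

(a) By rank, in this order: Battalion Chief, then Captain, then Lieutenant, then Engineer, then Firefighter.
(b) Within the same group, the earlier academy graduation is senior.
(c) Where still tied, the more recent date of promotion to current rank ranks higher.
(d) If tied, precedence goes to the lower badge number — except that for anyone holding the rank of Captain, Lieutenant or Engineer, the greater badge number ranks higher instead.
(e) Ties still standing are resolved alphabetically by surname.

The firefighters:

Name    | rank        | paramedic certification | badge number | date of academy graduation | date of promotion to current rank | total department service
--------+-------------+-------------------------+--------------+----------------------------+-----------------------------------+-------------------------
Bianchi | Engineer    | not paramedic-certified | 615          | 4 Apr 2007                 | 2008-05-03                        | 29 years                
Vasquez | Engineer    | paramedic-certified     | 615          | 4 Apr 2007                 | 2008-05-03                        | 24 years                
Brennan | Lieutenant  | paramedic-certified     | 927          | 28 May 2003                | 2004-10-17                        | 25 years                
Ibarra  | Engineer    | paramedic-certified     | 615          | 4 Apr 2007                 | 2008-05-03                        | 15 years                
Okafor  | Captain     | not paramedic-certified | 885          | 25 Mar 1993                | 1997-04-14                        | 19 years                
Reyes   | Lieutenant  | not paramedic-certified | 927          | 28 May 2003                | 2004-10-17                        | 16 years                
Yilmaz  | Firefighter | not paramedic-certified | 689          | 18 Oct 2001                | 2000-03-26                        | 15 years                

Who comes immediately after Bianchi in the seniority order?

Ibarra

By rank: Okafor (Captain); then Brennan and Reyes (Lieutenant); then Bianchi, Ibarra and Vasquez (Engineer); then Yilmaz (Firefighter).
Brennan and Reyes both have date of academy graduation 28 May 2003, so the next rule applies.
Brennan and Reyes both have date of promotion to current rank 2004-10-17, so the next rule applies.
Brennan and Reyes both have badge number 927, so the next rule applies.
Among Brennan and Reyes, alphabetically by surname: Brennan before Reyes.
Bianchi, Ibarra and Vasquez all have date of academy graduation 4 Apr 2007, so the next rule applies.
Bianchi, Ibarra and Vasquez all have date of promotion to current rank 2008-05-03, so the next rule applies.
Bianchi, Ibarra and Vasquez all have badge number 615, so the next rule applies.
Among Bianchi, Ibarra and Vasquez, alphabetically by surname: Bianchi before Ibarra before Vasquez.
Order: Okafor, Brennan, Reyes, Bianchi, Ibarra, Vasquez, Yilmaz.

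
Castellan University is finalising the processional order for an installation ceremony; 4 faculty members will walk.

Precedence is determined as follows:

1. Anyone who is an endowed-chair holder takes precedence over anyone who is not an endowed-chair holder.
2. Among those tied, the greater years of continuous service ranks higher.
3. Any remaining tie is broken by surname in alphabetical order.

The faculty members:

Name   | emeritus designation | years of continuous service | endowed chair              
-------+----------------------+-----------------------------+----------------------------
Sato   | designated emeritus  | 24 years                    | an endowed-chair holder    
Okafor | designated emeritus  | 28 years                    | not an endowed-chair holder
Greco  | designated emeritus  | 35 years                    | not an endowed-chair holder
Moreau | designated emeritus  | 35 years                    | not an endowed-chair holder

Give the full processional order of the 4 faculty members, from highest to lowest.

Sato, Greco, Moreau, Okafor

By the first rule: Sato (an endowed-chair holder); then Greco, Moreau and Okafor (each not an endowed-chair holder).
Among Greco, Moreau and Okafor, by years of continuous service (higher first): Greco and Moreau (35 years) before Okafor (28 years).
Among Greco and Moreau, alphabetically by surname: Greco before Moreau.
Full order: Sato, Greco, Moreau, Okafor.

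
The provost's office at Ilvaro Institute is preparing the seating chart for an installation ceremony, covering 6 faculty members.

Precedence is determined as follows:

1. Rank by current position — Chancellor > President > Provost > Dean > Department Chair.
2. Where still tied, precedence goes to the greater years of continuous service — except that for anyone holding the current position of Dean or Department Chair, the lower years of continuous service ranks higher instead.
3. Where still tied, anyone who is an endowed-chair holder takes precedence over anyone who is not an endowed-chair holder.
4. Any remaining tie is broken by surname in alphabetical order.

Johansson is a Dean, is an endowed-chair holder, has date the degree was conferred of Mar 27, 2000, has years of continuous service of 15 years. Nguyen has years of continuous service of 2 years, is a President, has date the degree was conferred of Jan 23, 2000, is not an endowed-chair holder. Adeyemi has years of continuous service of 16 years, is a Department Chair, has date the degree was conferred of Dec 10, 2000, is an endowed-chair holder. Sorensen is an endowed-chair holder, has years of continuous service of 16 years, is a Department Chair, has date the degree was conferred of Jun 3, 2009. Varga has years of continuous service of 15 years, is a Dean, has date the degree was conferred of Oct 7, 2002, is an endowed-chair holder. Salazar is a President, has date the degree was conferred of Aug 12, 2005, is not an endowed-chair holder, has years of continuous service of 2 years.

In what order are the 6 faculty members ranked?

By current position: Nguyen and Salazar (President); then Johansson and Varga (Dean); then Adeyemi and Sorensen (Department Chair).
Nguyen and Salazar both have years of continuous service 2 years, so the next rule applies.
Nguyen and Salazar are each not an endowed-chair holder, so the next rule applies.
Among Nguyen and Salazar, alphabetically by surname: Nguyen before Salazar.
Johansson and Varga both have years of continuous service 15 years, so the next rule applies.
Johansson and Varga are each an endowed-chair holder, so the next rule applies.
Among Johansson and Varga, alphabetically by surname: Johansson before Varga.
Adeyemi and Sorensen both have years of continuous service 16 years, so the next rule applies.
Adeyemi and Sorensen are each an endowed-chair holder, so the next rule applies.
Among Adeyemi and Sorensen, alphabetically by surname: Adeyemi before Sorensen.
Full order: Nguyen, Salazar, Johansson, Varga, Adeyemi, Sorensen.

Nguyen, Salazar, Johansson, Varga, Adeyemi, Sorensen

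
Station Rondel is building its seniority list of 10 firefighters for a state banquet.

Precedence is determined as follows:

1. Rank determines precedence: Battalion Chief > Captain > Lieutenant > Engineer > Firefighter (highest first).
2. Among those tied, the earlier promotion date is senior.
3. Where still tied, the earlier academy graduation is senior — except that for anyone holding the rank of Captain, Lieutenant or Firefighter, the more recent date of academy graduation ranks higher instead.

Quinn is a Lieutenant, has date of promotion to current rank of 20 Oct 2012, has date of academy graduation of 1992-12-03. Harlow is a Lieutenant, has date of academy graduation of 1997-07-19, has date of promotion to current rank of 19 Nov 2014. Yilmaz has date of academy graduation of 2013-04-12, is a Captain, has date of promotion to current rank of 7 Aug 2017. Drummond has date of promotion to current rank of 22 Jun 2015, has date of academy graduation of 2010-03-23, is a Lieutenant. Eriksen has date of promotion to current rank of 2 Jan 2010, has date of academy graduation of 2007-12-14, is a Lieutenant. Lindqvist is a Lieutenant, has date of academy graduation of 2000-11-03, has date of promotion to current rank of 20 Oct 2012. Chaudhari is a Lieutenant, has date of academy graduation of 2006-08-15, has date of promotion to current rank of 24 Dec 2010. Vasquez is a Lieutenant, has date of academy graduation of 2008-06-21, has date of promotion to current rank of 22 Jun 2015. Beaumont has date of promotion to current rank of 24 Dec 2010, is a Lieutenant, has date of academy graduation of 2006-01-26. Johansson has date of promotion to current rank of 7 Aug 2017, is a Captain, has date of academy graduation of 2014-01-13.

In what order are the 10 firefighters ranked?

Johansson, Yilmaz, Eriksen, Chaudhari, Beaumont, Lindqvist, Quinn, Harlow, Drummond, Vasquez

By rank: Johansson and Yilmaz (Captain); then Eriksen, Chaudhari, Beaumont, Lindqvist, Quinn, Harlow, Drummond and Vasquez (Lieutenant).
Johansson and Yilmaz both have date of promotion to current rank 7 Aug 2017, so the next rule applies.
Among Johansson and Yilmaz, by date of academy graduation (later first) (reversed rule for this group): Johansson (2014-01-13) before Yilmaz (2013-04-12).
Among Eriksen, Chaudhari, Beaumont, Lindqvist, Quinn, Harlow, Drummond and Vasquez, by date of promotion to current rank (earlier first): Eriksen (2 Jan 2010) before Chaudhari and Beaumont (24 Dec 2010) before Lindqvist and Quinn (20 Oct 2012) before Harlow (19 Nov 2014) before Drummond and Vasquez (22 Jun 2015).
Among Chaudhari and Beaumont, by date of academy graduation (later first) (reversed rule for this group): Chaudhari (2006-08-15) before Beaumont (2006-01-26).
Among Lindqvist and Quinn, by date of academy graduation (later first) (reversed rule for this group): Lindqvist (2000-11-03) before Quinn (1992-12-03).
Among Drummond and Vasquez, by date of academy graduation (later first) (reversed rule for this group): Drummond (2010-03-23) before Vasquez (2008-06-21).
Full order: Johansson, Yilmaz, Eriksen, Chaudhari, Beaumont, Lindqvist, Quinn, Harlow, Drummond, Vasquez.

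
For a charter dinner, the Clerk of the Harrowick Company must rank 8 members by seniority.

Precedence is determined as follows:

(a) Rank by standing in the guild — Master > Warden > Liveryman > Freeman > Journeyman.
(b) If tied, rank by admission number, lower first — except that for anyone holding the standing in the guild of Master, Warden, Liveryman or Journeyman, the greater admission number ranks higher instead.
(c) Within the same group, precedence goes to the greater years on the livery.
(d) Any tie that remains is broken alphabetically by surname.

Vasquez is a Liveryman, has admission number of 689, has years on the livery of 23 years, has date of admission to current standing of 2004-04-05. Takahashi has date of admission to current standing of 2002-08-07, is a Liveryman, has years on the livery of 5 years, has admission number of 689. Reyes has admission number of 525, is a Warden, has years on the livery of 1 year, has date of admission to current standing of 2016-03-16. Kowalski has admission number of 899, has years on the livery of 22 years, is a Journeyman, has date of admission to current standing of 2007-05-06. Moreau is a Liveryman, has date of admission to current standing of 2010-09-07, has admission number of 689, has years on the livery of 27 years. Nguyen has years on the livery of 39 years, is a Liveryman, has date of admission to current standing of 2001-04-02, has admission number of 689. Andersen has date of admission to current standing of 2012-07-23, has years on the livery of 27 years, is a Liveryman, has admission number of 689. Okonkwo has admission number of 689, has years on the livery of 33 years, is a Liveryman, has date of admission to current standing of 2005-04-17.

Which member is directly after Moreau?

By standing in the guild: Reyes (Warden); then Nguyen, Okonkwo, Andersen, Moreau, Vasquez and Takahashi (Liveryman); then Kowalski (Journeyman).
Nguyen, Okonkwo, Andersen, Moreau, Vasquez and Takahashi all have admission number 689, so the next rule applies.
Among Nguyen, Okonkwo, Andersen, Moreau, Vasquez and Takahashi, by years on the livery (higher first): Nguyen (39 years) before Okonkwo (33 years) before Andersen and Moreau (27 years) before Vasquez (23 years) before Takahashi (5 years).
Among Andersen and Moreau, alphabetically by surname: Andersen before Moreau.
Order: Reyes, Nguyen, Okonkwo, Andersen, Moreau, Vasquez, Takahashi, Kowalski.

Vasquez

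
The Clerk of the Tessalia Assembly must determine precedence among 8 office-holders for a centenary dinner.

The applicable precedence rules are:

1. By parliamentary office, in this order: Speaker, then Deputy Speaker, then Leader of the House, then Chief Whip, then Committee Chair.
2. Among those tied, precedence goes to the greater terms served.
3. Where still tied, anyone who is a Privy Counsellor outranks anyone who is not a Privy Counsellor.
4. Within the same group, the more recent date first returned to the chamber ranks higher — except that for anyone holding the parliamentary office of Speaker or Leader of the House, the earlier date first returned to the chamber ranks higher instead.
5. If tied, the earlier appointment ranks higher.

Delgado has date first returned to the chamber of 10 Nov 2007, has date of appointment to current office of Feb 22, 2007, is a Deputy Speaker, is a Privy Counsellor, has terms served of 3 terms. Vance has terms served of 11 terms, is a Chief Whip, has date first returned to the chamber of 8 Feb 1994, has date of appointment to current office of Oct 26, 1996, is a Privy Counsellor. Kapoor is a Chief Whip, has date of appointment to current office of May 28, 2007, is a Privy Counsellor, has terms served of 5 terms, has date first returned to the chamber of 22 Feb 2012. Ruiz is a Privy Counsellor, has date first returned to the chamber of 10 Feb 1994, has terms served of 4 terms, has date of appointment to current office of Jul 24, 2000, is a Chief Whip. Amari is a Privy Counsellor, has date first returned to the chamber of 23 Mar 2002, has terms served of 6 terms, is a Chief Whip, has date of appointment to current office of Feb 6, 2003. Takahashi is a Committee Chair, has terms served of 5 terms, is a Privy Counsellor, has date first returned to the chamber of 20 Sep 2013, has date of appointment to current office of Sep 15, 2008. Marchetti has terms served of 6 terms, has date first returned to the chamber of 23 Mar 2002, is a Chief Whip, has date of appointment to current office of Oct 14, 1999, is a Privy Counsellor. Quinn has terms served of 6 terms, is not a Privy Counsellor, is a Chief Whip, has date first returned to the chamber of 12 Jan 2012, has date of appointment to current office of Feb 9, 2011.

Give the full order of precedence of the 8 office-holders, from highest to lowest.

Delgado, Vance, Marchetti, Amari, Quinn, Kapoor, Ruiz, Takahashi

By parliamentary office: Delgado (Deputy Speaker); then Vance, Marchetti, Amari, Quinn, Kapoor and Ruiz (Chief Whip); then Takahashi (Committee Chair).
Among Vance, Marchetti, Amari, Quinn, Kapoor and Ruiz, by terms served (higher first): Vance (11 terms) before Marchetti, Amari and Quinn (6 terms) before Kapoor (5 terms) before Ruiz (4 terms).
Among Marchetti, Amari and Quinn, a Privy Counsellor before not a Privy Counsellor: Marchetti and Amari (a Privy Counsellor) before Quinn (not a Privy Counsellor).
Marchetti and Amari both have date first returned to the chamber 23 Mar 2002, so the next rule applies.
Among Marchetti and Amari, by date of appointment to current office (earlier first): Marchetti (Oct 14, 1999) before Amari (Feb 6, 2003).
Full order: Delgado, Vance, Marchetti, Amari, Quinn, Kapoor, Ruiz, Takahashi.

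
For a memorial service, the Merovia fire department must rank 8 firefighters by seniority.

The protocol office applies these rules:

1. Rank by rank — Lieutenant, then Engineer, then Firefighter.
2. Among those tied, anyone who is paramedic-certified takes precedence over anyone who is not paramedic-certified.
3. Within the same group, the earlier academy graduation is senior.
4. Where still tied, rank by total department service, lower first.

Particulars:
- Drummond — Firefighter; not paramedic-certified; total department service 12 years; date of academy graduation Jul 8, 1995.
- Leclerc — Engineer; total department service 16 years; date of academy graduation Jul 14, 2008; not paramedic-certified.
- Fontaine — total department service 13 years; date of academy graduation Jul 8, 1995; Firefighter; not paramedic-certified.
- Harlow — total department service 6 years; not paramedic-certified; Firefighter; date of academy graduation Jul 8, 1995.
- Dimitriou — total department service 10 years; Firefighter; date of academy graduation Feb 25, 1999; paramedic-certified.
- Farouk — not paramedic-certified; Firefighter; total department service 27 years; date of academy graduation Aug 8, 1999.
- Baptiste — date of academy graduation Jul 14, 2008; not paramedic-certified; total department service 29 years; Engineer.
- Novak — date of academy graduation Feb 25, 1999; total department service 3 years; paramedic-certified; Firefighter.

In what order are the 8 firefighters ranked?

By rank: Leclerc and Baptiste (Engineer); then Novak, Dimitriou, Harlow, Drummond, Fontaine and Farouk (Firefighter).
Leclerc and Baptiste are each not paramedic-certified, so the next rule applies.
Leclerc and Baptiste both have date of academy graduation Jul 14, 2008, so the next rule applies.
Among Leclerc and Baptiste, by total department service (lower first): Leclerc (16 years) before Baptiste (29 years).
Among Novak, Dimitriou, Harlow, Drummond, Fontaine and Farouk, paramedic-certified before not paramedic-certified: Novak and Dimitriou (paramedic-certified) before Harlow, Drummond, Fontaine and Farouk (not paramedic-certified).
Novak and Dimitriou both have date of academy graduation Feb 25, 1999, so the next rule applies.
Among Novak and Dimitriou, by total department service (lower first): Novak (3 years) before Dimitriou (10 years).
Among Harlow, Drummond, Fontaine and Farouk, by date of academy graduation (earlier first): Harlow, Drummond and Fontaine (Jul 8, 1995) before Farouk (Aug 8, 1999).
Among Harlow, Drummond and Fontaine, by total department service (lower first): Harlow (6 years) before Drummond (12 years) before Fontaine (13 years).
Full order: Leclerc, Baptiste, Novak, Dimitriou, Harlow, Drummond, Fontaine, Farouk.

Leclerc, Baptiste, Novak, Dimitriou, Harlow, Drummond, Fontaine, Farouk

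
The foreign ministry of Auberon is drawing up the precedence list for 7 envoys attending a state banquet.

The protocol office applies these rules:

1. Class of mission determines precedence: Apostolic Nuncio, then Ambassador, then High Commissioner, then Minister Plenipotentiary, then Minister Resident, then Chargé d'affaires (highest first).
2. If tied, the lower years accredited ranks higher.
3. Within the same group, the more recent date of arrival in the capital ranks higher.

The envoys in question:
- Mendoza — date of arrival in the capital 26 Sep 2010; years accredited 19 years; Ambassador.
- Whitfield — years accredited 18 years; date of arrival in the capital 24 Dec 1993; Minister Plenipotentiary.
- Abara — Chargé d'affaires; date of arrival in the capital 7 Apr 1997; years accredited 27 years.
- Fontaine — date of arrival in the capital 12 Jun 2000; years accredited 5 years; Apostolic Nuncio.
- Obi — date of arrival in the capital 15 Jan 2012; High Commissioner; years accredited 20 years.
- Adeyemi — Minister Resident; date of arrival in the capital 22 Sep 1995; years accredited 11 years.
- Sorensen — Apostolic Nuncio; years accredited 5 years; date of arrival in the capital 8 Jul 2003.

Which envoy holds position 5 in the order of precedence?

By class of mission: Sorensen and Fontaine (Apostolic Nuncio); then Mendoza (Ambassador); then Obi (High Commissioner); then Whitfield (Minister Plenipotentiary); then Adeyemi (Minister Resident); then Abara (Chargé d'affaires).
Sorensen and Fontaine both have years accredited 5 years, so the next rule applies.
Among Sorensen and Fontaine, by date of arrival in the capital (later first): Sorensen (8 Jul 2003) before Fontaine (12 Jun 2000).
Order: Sorensen, Fontaine, Mendoza, Obi, Whitfield, Adeyemi, Abara.

Whitfield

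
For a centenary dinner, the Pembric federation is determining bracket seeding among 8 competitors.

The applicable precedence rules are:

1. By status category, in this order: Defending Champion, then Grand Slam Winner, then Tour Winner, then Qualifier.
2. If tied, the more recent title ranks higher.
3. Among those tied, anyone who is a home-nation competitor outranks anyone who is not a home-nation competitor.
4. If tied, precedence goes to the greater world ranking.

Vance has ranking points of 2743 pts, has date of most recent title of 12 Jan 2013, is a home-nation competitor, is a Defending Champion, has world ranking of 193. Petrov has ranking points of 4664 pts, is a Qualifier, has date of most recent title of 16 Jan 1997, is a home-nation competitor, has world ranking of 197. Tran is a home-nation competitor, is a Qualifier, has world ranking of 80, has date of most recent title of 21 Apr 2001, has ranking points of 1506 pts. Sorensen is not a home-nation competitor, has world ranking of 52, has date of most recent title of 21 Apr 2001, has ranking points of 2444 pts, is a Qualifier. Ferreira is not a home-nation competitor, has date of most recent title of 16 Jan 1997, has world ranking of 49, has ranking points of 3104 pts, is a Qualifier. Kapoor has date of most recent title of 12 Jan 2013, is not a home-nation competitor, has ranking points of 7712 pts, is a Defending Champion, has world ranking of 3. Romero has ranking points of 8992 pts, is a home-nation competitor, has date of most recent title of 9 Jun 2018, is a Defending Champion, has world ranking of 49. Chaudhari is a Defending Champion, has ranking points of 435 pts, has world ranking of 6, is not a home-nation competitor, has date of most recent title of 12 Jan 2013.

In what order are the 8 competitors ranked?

By status category: Romero, Vance, Chaudhari and Kapoor (Defending Champion); then Tran, Sorensen, Petrov and Ferreira (Qualifier).
Among Romero, Vance, Chaudhari and Kapoor, by date of most recent title (later first): Romero (9 Jun 2018) before Vance, Chaudhari and Kapoor (12 Jan 2013).
Among Vance, Chaudhari and Kapoor, a home-nation competitor before not a home-nation competitor: Vance (a home-nation competitor) before Chaudhari and Kapoor (not a home-nation competitor).
Among Chaudhari and Kapoor, by world ranking (higher first): Chaudhari (6) before Kapoor (3).
Among Tran, Sorensen, Petrov and Ferreira, by date of most recent title (later first): Tran and Sorensen (21 Apr 2001) before Petrov and Ferreira (16 Jan 1997).
Among Tran and Sorensen, a home-nation competitor before not a home-nation competitor: Tran (a home-nation competitor) before Sorensen (not a home-nation competitor).
Among Petrov and Ferreira, a home-nation competitor before not a home-nation competitor: Petrov (a home-nation competitor) before Ferreira (not a home-nation competitor).
Full order: Romero, Vance, Chaudhari, Kapoor, Tran, Sorensen, Petrov, Ferreira.

Romero, Vance, Chaudhari, Kapoor, Tran, Sorensen, Petrov, Ferreira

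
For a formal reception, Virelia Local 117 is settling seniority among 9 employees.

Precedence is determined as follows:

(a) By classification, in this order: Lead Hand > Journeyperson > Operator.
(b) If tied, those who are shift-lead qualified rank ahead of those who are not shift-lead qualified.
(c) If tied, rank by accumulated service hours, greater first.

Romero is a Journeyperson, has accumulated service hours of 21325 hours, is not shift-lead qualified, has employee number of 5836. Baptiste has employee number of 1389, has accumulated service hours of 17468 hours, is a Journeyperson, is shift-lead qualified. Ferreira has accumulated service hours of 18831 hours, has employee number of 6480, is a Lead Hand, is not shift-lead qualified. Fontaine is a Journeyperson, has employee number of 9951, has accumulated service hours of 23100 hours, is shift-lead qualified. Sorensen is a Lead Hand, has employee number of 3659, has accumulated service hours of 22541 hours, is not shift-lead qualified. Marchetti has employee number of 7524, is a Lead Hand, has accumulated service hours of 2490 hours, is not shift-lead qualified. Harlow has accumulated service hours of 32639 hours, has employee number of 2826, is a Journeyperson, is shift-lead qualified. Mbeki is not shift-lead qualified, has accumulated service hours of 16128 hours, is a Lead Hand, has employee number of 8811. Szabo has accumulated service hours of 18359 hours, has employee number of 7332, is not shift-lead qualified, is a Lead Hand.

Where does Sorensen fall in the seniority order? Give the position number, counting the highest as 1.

1

By classification: Sorensen, Ferreira, Szabo, Mbeki and Marchetti (Lead Hand); then Harlow, Fontaine, Baptiste and Romero (Journeyperson).
Sorensen, Ferreira, Szabo, Mbeki and Marchetti are each not shift-lead qualified, so the next rule applies.
Among Sorensen, Ferreira, Szabo, Mbeki and Marchetti, by accumulated service hours (higher first): Sorensen (22541 hours) before Ferreira (18831 hours) before Szabo (18359 hours) before Mbeki (16128 hours) before Marchetti (2490 hours).
Among Harlow, Fontaine, Baptiste and Romero, shift-lead qualified before not shift-lead qualified: Harlow, Fontaine and Baptiste (shift-lead qualified) before Romero (not shift-lead qualified).
Among Harlow, Fontaine and Baptiste, by accumulated service hours (higher first): Harlow (32639 hours) before Fontaine (23100 hours) before Baptiste (17468 hours).
Order: Sorensen, Ferreira, Szabo, Mbeki, Marchetti, Harlow, Fontaine, Baptiste, Romero. So position 1.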